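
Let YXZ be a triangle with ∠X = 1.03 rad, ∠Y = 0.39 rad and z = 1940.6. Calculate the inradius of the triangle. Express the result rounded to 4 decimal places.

The third angle is ∠Z = π − ∠Y − ∠X = 1.722 rad.
Law of sines: y = z·sin Y/sin Z ≈ 746.26.
Law of sines: x = z·sin X/sin Z ≈ 1682.8.
Area = ½·z·y·sin X ≈ 6.2077e+05.
Semiperimeter s = (746.26+1682.8+1940.6)/2 = 2184.8.
Inradius = area/s = 6.2077e+05/2184.8 ≈ 284.13.

r ≈ 284.1286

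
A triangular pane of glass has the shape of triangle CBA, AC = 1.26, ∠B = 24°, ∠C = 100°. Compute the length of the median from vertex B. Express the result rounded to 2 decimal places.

m_B ≈ 2.75

The third angle is ∠A = 180° − ∠C − ∠B = 56.00°.
Law of sines: BA = AC·sin C/sin B ≈ 3.0508.
Law of sines: CB = AC·sin A/sin B ≈ 2.5682.
Median from B: ½√(2·CB² + 2·BA² − AC²) ≈ 2.7486.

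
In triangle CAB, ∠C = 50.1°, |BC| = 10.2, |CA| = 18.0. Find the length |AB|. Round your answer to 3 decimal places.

By the law of cosines, |AB|² = |BC|² + |CA|² − 2·|BC|·|CA|·cos C = 192.5, so |AB| ≈ 13.874.

13.874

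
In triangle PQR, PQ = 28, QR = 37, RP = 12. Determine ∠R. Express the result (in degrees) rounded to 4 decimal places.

By the law of cosines, cos R = (QR² + RP² − PQ²) / (2·QR·RP) ≈ 0.82095, so ∠R ≈ 34.82°.

∠R ≈ 34.8204°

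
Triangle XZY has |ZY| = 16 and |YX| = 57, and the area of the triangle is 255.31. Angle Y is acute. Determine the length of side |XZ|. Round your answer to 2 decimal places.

44.65

From area = ½·|ZY|·|YX|·sin Y, we get sin Y = 2·area/(|ZY|·|YX|) ≈ 0.55989.
Taking the acute solution, ∠Y ≈ 0.594 rad.
Law of cosines then gives |XZ| ≈ 44.651.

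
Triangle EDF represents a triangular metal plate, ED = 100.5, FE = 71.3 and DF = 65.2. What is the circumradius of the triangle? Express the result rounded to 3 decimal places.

By the law of cosines, cos E = (FE² + ED² − DF²) / (2·FE·ED) ≈ 0.76287, so ∠E ≈ 40.28°.
Circumradius = DF/(2 sin E) ≈ 50.421.

R ≈ 50.421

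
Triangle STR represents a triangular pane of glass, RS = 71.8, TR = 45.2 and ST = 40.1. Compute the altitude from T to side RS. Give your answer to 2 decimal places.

22.97

Semiperimeter s = (45.2 + 71.8 + 40.1)/2 = 78.55.
Heron's formula: area = √(78.55·33.35·6.75·38.45) ≈ 824.56.
The altitude from T has length 2·area/RS ≈ 22.968.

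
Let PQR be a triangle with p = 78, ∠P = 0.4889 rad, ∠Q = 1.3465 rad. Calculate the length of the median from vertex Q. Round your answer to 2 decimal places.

96.62

The third angle is ∠R = π − ∠P − ∠Q = 1.3062 rad.
Law of sines: q = p·sin Q/sin P ≈ 161.92.
Law of sines: r = p·sin R/sin P ≈ 160.3.
Median from Q: ½√(2·r² + 2·p² − q²) ≈ 96.62.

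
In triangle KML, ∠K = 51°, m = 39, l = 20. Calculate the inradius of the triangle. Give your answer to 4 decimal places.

6.7618

By the law of cosines, k² = m² + l² − 2·m·l·cos K = 939.26, so k ≈ 30.647.
Area = ½·m·l·sin K ≈ 303.09.
Semiperimeter s = (30.647+39+20)/2 = 44.824.
Inradius = area/s = 303.09/44.824 ≈ 6.7618.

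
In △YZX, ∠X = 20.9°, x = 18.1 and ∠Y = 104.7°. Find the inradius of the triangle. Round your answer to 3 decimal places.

r ≈ 6.661

The third angle is ∠Z = 180° − ∠X − ∠Y = 54.40°.
Law of sines: y = x·sin Y/sin X ≈ 49.077.
Law of sines: z = x·sin Z/sin X ≈ 41.255.
Area = ½·x·y·sin Z ≈ 361.13.
Semiperimeter s = (49.077+41.255+18.1)/2 = 54.216.
Inradius = area/s = 361.13/54.216 ≈ 6.6611.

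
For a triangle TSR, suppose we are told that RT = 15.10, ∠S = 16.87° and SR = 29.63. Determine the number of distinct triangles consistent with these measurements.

2

SR·sin S = 29.63·sin(16.87°) ≈ 8.599.
Since SR sin S < RT < SR (8.599 < 15.10 < 29.63), two triangles exist.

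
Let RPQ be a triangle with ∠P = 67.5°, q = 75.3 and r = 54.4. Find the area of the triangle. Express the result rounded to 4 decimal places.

Area = ½·q·r·sin P ≈ 1892.3.

1892.2531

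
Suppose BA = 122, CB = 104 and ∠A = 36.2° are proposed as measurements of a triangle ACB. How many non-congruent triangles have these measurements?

2

BA·sin A = 122·sin(36.2°) ≈ 72.05.
Since BA sin A < CB < BA (72.05 < 104 < 122), two triangles exist.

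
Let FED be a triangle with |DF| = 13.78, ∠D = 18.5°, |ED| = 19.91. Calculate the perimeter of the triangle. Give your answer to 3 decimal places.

perimeter ≈ 41.810

By the law of cosines, |FE|² = |ED|² + |DF|² − 2·|ED|·|DF|·cos D = 65.933, so |FE| ≈ 8.1199.
Semiperimeter s = (19.91+13.78+8.1199)/2 = 20.905.
Perimeter = 19.91 + 13.78 + 8.1199 = 41.81.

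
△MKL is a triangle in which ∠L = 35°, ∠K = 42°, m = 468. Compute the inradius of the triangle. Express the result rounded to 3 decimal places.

81.015

The third angle is ∠M = 180° − ∠K − ∠L = 103.00°.
Law of sines: k = m·sin K/sin M ≈ 321.39.
Law of sines: l = m·sin L/sin M ≈ 275.49.
Area = ½·m·k·sin L ≈ 43136.
Semiperimeter s = (468+321.39+275.49)/2 = 532.44.
Inradius = area/s = 43136/532.44 ≈ 81.015.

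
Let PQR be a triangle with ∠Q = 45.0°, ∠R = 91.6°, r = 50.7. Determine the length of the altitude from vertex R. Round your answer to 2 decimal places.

h_R ≈ 24.64

The third angle is ∠P = 180° − ∠Q − ∠R = 43.40°.
Law of sines: p = r·sin P/sin R ≈ 34.849.
Law of sines: q = r·sin Q/sin R ≈ 35.864.
Area = ½·r·p·sin Q ≈ 624.67.
The altitude from R has length 2·area/r ≈ 24.642.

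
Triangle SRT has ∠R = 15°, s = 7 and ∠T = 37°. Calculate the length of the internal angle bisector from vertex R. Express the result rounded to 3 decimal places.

The third angle is ∠S = 180° − ∠R − ∠T = 128.00°.
Law of sines: r = s·sin R/sin S ≈ 2.2991.
Law of sines: t = s·sin T/sin S ≈ 5.346.
The bisector from R has length 2·t·s·cos(∠R/2)/(t+s) ≈ 6.0103.

6.010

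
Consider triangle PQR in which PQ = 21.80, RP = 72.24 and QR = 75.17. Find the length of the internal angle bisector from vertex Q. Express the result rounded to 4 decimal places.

By the law of cosines, cos Q = (PQ² + QR² − RP²) / (2·PQ·QR) ≈ 0.27679, so ∠Q ≈ 73.93°.
The bisector from Q has length 2·PQ·QR·cos(∠Q/2)/(PQ+QR) ≈ 27.005.

27.0046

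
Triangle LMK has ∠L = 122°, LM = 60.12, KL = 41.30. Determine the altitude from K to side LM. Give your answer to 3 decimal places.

By the law of cosines, MK² = KL² + LM² − 2·KL·LM·cos L = 7951.6, so MK ≈ 89.172.
Area = ½·KL·LM·sin L ≈ 1052.8.
The altitude from K has length 2·area/LM ≈ 35.024.

35.024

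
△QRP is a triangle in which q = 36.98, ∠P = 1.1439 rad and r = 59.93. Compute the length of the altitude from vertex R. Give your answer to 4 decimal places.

By the law of cosines, p² = q² + r² − 2·q·r·cos P = 3123.9, so p ≈ 55.892.
Area = ½·q·r·sin P ≈ 1008.7.
The altitude from R has length 2·area/r ≈ 33.661.

33.6612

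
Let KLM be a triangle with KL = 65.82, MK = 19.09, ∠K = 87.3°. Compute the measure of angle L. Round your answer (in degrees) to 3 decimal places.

By the law of cosines, LM² = MK² + KL² − 2·MK·KL·cos K = 4578.3, so LM ≈ 67.663.
Law of cosines again: cos L = (KL² + LM² − MK²)/(2·KL·LM) ≈ 0.95947, so ∠L ≈ 16.37°.

16.369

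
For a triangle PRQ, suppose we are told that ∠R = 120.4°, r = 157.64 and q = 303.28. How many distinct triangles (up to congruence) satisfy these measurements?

q·sin R = 303.28·sin(120.4°) ≈ 261.6.
Since ∠R is not acute, a triangle exists only if r > q; here r ≤ q, so there is no triangle.

0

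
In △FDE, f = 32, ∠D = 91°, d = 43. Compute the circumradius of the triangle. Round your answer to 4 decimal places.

Law of sines: sin F = f·sin D/d ≈ 0.74407.
Since d ≥ f, only the acute value applies: ∠F ≈ 48.08°.
Then ∠E = 180° − ∠D − ∠F ≈ 40.92°.
Law of sines gives e = d·sin E/sin D ≈ 28.17.
Circumradius = d/(2 sin D) ≈ 21.503.

21.5033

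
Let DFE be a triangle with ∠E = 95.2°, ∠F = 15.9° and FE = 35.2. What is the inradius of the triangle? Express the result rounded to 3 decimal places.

The third angle is ∠D = 180° − ∠F − ∠E = 68.90°.
Law of sines: ED = FE·sin F/sin D ≈ 10.336.
Law of sines: DF = FE·sin E/sin D ≈ 37.574.
Area = ½·FE·ED·sin E ≈ 181.17.
Semiperimeter s = (35.2+10.336+37.574)/2 = 41.555.
Inradius = area/s = 181.17/41.555 ≈ 4.3598.

4.360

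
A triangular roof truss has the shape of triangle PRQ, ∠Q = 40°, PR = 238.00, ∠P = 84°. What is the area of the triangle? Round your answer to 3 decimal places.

The third angle is ∠R = 180° − ∠Q − ∠P = 56.00°.
Law of sines: RQ = PR·sin P/sin Q ≈ 368.23.
Law of sines: QP = PR·sin R/sin Q ≈ 306.96.
Area = ½·PR·RQ·sin R ≈ 36328.

area ≈ 36328.292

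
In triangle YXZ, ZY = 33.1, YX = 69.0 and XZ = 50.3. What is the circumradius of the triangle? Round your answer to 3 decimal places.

R ≈ 36.699

By the law of cosines, cos Y = (ZY² + YX² − XZ²) / (2·ZY·YX) ≈ 0.72825, so ∠Y ≈ 43.26°.
Circumradius = XZ/(2 sin Y) ≈ 36.699.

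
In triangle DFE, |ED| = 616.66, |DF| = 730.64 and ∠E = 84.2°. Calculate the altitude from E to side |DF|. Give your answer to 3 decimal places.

Law of sines: sin F = |ED|·sin E/|DF| ≈ 0.83968.
Since |DF| ≥ |ED|, only the acute value applies: ∠F ≈ 57.11°.
Then ∠D = 180° − ∠E − ∠F ≈ 38.69°.
Law of sines gives |FE| = |DF|·sin D/sin E ≈ 459.12.
Area = ½·|DF|·|ED|·sin D ≈ 1.4083e+05.
The altitude from E has length 2·area/|DF| ≈ 385.51.

385.510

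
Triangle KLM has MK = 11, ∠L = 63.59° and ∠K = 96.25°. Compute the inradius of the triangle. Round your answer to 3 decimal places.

r ≈ 1.687

The third angle is ∠M = 180° − ∠K − ∠L = 20.16°.
Law of sines: LM = MK·sin K/sin L ≈ 12.209.
Law of sines: KL = MK·sin M/sin L ≈ 4.2328.
Area = ½·MK·LM·sin M ≈ 23.142.
Semiperimeter s = (12.209+11+4.2328)/2 = 13.721.
Inradius = area/s = 23.142/13.721 ≈ 1.6867.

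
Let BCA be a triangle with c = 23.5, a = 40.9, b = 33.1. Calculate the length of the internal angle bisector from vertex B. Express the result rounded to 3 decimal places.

By the law of cosines, cos B = (c² + a² − b²) / (2·c·a) ≈ 0.58755, so ∠B ≈ 54.02°.
The bisector from B has length 2·c·a·cos(∠B/2)/(c+a) ≈ 26.594.

t_B ≈ 26.594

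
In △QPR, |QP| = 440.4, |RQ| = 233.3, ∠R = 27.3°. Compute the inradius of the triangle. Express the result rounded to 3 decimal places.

51.899

Law of sines: sin P = |RQ|·sin R/|QP| ≈ 0.24297.
Since |QP| ≥ |RQ|, only the acute value applies: ∠P ≈ 14.06°.
Then ∠Q = 180° − ∠R − ∠P ≈ 138.64°.
Law of sines gives |PR| = |QP|·sin Q/sin R ≈ 634.52.
Area = ½·|QP|·|RQ|·sin Q ≈ 33948.
Semiperimeter s = (634.52+233.3+440.4)/2 = 654.11.
Inradius = area/s = 33948/654.11 ≈ 51.899.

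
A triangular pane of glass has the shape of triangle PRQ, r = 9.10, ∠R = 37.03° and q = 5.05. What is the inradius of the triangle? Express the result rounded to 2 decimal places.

Law of sines: sin Q = q·sin R/r ≈ 0.33421.
Since r ≥ q, only the acute value applies: ∠Q ≈ 19.52°.
Then ∠P = 180° − ∠R − ∠Q ≈ 123.45°.
Law of sines gives p = r·sin P/sin R ≈ 12.608.
Area = ½·r·q·sin P ≈ 19.173.
Semiperimeter s = (12.608+9.1+5.05)/2 = 13.379.
Inradius = area/s = 19.173/13.379 ≈ 1.433.

1.43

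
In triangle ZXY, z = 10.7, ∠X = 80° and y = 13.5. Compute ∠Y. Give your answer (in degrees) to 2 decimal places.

∠Y ≈ 57.85°

By the law of cosines, x² = y² + z² − 2·y·z·cos X = 246.57, so x ≈ 15.703.
Law of cosines again: cos Y = (z² + x² − y²)/(2·z·x) ≈ 0.53212, so ∠Y ≈ 57.85°.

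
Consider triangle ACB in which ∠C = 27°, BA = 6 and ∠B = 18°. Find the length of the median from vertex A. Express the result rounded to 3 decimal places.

The third angle is ∠A = 180° − ∠C − ∠B = 135.00°.
Law of sines: CB = BA·sin A/sin C ≈ 9.3452.
Law of sines: AC = BA·sin B/sin C ≈ 4.084.
Median from A: ½√(2·BA² + 2·AC² − CB²) ≈ 2.1228.

m_A ≈ 2.123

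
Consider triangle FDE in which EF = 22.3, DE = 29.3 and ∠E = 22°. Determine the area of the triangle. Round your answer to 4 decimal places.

122.3821

Area = ½·DE·EF·sin E ≈ 122.38.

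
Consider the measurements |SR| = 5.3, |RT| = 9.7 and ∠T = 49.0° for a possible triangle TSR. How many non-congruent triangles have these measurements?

0

|RT|·sin T = 9.7·sin(49.0°) ≈ 7.321.
Since |SR| = 5.3 < 7.321 = |RT| sin T, no triangle exists.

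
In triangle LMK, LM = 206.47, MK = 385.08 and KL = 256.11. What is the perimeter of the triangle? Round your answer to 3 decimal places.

Perimeter = 385.08 + 256.11 + 206.47 = 847.66.

847.660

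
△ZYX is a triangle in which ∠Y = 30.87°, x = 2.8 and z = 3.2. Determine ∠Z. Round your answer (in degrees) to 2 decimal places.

By the law of cosines, y² = x² + z² − 2·x·z·cos Y = 2.6987, so y ≈ 1.6428.
Law of cosines again: cos Z = (y² + x² − z²)/(2·y·x) ≈ 0.03247, so ∠Z ≈ 88.14°.

∠Z ≈ 88.14°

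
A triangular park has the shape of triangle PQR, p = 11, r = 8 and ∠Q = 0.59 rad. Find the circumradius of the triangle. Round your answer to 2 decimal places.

By the law of cosines, q² = r² + p² − 2·r·p·cos Q = 38.754, so q ≈ 6.2253.
Area = ½·r·p·sin Q ≈ 24.48.
Circumradius = q/(2 sin Q) ≈ 5.5947.

5.59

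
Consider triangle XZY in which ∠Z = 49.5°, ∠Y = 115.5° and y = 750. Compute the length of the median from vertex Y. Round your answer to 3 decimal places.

The third angle is ∠X = 180° − ∠Z − ∠Y = 15.00°.
Law of sines: x = y·sin X/sin Y ≈ 215.06.
Law of sines: z = y·sin Z/sin Y ≈ 631.86.
Median from Y: ½√(2·x² + 2·z² − y²) ≈ 286.57.

m_Y ≈ 286.571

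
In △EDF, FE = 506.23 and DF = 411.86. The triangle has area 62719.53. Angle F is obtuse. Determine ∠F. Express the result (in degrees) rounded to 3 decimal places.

From area = ½·DF·FE·sin F, we get sin F = 2·area/(DF·FE) ≈ 0.60164.
Taking the obtuse solution, ∠F ≈ 143.01°.

∠F ≈ 143.013°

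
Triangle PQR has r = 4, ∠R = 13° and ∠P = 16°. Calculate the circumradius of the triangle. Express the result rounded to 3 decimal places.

8.891

The third angle is ∠Q = 180° − ∠R − ∠P = 151.00°.
Law of sines: p = r·sin P/sin R ≈ 4.9013.
Law of sines: q = r·sin Q/sin R ≈ 8.6207.
Circumradius = r/(2 sin R) ≈ 8.8908.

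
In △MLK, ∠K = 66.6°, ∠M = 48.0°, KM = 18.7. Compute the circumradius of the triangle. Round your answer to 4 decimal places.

R ≈ 10.2834

The third angle is ∠L = 180° − ∠K − ∠M = 65.40°.
Law of sines: LK = KM·sin M/sin L ≈ 15.284.
Law of sines: ML = KM·sin K/sin L ≈ 18.875.
Circumradius = KM/(2 sin L) ≈ 10.283.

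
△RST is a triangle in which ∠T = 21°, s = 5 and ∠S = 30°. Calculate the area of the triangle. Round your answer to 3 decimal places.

area ≈ 6.963

The third angle is ∠R = 180° − ∠S − ∠T = 129.00°.
Law of sines: r = s·sin R/sin S ≈ 7.7715.
Law of sines: t = s·sin T/sin S ≈ 3.5837.
Area = ½·s·r·sin T ≈ 6.9626.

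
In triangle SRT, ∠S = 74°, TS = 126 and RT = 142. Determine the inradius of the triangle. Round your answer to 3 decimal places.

r ≈ 34.985

Law of sines: sin R = TS·sin S/RT ≈ 0.85295.
Since RT ≥ TS, only the acute value applies: ∠R ≈ 58.53°.
Then ∠T = 180° − ∠S − ∠R ≈ 47.47°.
Law of sines gives SR = RT·sin T/sin S ≈ 108.85.
Area = ½·RT·TS·sin T ≈ 6592.1.
Semiperimeter s = (142+126+108.85)/2 = 188.43.
Inradius = area/s = 6592.1/188.43 ≈ 34.985.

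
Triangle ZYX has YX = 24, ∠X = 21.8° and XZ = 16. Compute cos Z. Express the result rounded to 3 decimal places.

-0.576

By the law of cosines, ZY² = YX² + XZ² − 2·YX·XZ·cos X = 118.92, so ZY ≈ 10.905.
Law of cosines again: cos Z = (XZ² + ZY² − YX²)/(2·XZ·ZY) ≈ -0.57621, so ∠Z ≈ 125.18°.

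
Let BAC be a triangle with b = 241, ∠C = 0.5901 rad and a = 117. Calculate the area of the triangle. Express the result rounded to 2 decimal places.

Area = ½·b·a·sin C ≈ 7845.

7845.03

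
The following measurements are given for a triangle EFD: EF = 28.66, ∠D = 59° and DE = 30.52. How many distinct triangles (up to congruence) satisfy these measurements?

2

DE·sin D = 30.52·sin(59°) ≈ 26.16.
Since DE sin D < EF < DE (26.16 < 28.66 < 30.52), two triangles exist.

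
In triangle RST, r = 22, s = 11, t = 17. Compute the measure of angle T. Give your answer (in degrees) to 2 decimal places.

∠T ≈ 49.24°

By the law of cosines, cos T = (r² + s² − t²) / (2·r·s) ≈ 0.65289, so ∠T ≈ 49.24°.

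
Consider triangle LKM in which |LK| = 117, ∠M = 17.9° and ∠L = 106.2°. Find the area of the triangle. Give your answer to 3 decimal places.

The third angle is ∠K = 180° − ∠M − ∠L = 55.90°.
Law of sines: |KM| = |LK|·sin L/sin M ≈ 365.55.
Law of sines: |ML| = |LK|·sin K/sin M ≈ 315.21.
Area = ½·|LK|·|KM|·sin K ≈ 17708.

17707.825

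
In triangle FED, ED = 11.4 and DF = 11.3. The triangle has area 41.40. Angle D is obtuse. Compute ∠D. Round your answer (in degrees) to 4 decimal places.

∠D ≈ 140.0023°

From area = ½·ED·DF·sin D, we get sin D = 2·area/(ED·DF) ≈ 0.64276.
Taking the obtuse solution, ∠D ≈ 140.00°.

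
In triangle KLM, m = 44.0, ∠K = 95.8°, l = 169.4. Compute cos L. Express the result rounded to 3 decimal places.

cos L ≈ 0.341

By the law of cosines, k² = l² + m² − 2·l·m·cos K = 32139, so k ≈ 179.27.
Law of cosines again: cos L = (m² + k² − l²)/(2·m·k) ≈ 0.34093, so ∠L ≈ 70.07°.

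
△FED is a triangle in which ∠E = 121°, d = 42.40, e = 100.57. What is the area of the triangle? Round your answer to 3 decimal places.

1307.213

Law of sines: sin D = d·sin E/e ≈ 0.36138.
Since e ≥ d, only the acute value applies: ∠D ≈ 21.18°.
Then ∠F = 180° − ∠E − ∠D ≈ 37.82°.
Law of sines gives f = e·sin F/sin E ≈ 71.936.
Area = ½·e·d·sin F ≈ 1307.2.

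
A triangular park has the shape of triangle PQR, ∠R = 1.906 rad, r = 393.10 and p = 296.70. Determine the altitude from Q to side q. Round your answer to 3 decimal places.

Law of sines: sin P = p·sin R/r ≈ 0.71276.
Since r ≥ p, only the acute value applies: ∠P ≈ 0.793 rad.
Then ∠Q = π − ∠R − ∠P ≈ 0.442 rad.
Law of sines gives q = r·sin Q/sin R ≈ 178.12.
Area = ½·r·p·sin Q ≈ 24953.
The altitude from Q has length 2·area/q ≈ 280.19.

h_Q ≈ 280.187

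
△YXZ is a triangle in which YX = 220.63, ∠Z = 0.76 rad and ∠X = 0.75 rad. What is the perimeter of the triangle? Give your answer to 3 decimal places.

758.590

The third angle is ∠Y = π − ∠X − ∠Z = 1.632 rad.
Law of sines: XZ = YX·sin Y/sin Z ≈ 319.66.
Law of sines: ZY = YX·sin X/sin Z ≈ 218.3.
Semiperimeter s = (319.66+218.3+220.63)/2 = 379.3.
Perimeter = 319.66 + 218.3 + 220.63 = 758.59.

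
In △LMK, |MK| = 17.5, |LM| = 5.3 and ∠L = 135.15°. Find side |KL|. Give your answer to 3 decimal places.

Law of sines: sin K = |LM|·sin L/|MK| ≈ 0.21359.
Since |MK| ≥ |LM|, only the acute value applies: ∠K ≈ 12.33°.
Then ∠M = 180° − ∠L − ∠K ≈ 32.52°.
Law of sines gives |KL| = |MK|·sin M/sin L ≈ 13.339.

13.339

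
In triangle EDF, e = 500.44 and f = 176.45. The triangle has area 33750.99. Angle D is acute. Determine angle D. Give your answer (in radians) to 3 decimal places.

∠D ≈ 0.870 rad

From area = ½·f·e·sin D, we get sin D = 2·area/(f·e) ≈ 0.76444.
Taking the acute solution, ∠D ≈ 0.870 rad.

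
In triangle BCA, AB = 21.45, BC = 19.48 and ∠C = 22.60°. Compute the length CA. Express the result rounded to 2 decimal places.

Law of sines: sin A = BC·sin C/AB ≈ 0.34900.
Since AB ≥ BC, only the acute value applies: ∠A ≈ 20.43°.
Then ∠B = 180° − ∠C − ∠A ≈ 136.97°.
Law of sines gives CA = AB·sin B/sin C ≈ 38.085.

38.09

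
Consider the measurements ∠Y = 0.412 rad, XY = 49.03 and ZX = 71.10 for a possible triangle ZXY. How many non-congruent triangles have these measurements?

XY·sin Y = 49.03·sin(0.412 rad) ≈ 19.63.
Since ZX ≥ XY, exactly one triangle exists.

1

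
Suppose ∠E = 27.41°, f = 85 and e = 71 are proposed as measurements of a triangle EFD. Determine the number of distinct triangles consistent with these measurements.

2

f·sin E = 85·sin(27.41°) ≈ 39.13.
Since f sin E < e < f (39.13 < 71 < 85), two triangles exist.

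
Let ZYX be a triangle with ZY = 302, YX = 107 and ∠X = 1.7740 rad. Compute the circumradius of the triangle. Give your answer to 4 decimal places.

Law of sines: sin Z = YX·sin X/ZY ≈ 0.34701.
Since ZY ≥ YX, only the acute value applies: ∠Z ≈ 0.3544 rad.
Then ∠Y = π − ∠X − ∠Z ≈ 1.0132 rad.
Law of sines gives XZ = ZY·sin Y/sin X ≈ 261.64.
Circumradius = ZY/(2 sin X) ≈ 154.17.

R ≈ 154.1721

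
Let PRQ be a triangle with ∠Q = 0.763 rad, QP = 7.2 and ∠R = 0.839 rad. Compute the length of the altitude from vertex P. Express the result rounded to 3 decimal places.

h_P ≈ 4.976

The third angle is ∠P = π − ∠R − ∠Q = 1.540 rad.
Law of sines: RQ = QP·sin P/sin R ≈ 9.673.
Law of sines: PR = QP·sin Q/sin R ≈ 6.6882.
Area = ½·QP·RQ·sin Q ≈ 24.066.
The altitude from P has length 2·area/RQ ≈ 4.9759.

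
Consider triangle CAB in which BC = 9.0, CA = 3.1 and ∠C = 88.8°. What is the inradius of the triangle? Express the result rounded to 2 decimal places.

1.29

By the law of cosines, AB² = BC² + CA² − 2·BC·CA·cos C = 89.441, so AB ≈ 9.4573.
Area = ½·BC·CA·sin C ≈ 13.947.
Semiperimeter s = (9.4573+9+3.1)/2 = 10.779.
Inradius = area/s = 13.947/10.779 ≈ 1.2939.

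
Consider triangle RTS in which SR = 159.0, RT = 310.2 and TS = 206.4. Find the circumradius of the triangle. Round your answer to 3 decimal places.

By the law of cosines, cos R = (SR² + RT² − TS²) / (2·SR·RT) ≈ 0.79989, so ∠R ≈ 36.88°.
Circumradius = TS/(2 sin R) ≈ 171.96.

171.958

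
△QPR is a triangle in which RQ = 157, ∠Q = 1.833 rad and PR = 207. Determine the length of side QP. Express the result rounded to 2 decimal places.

Law of sines: sin P = RQ·sin Q/PR ≈ 0.73253.
Since PR ≥ RQ, only the acute value applies: ∠P ≈ 0.822 rad.
Then ∠R = π − ∠Q − ∠P ≈ 0.487 rad.
Law of sines gives QP = PR·sin R/sin Q ≈ 100.22.

100.22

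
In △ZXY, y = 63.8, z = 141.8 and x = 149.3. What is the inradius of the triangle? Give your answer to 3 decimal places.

Semiperimeter s = (141.8 + 149.3 + 63.8)/2 = 177.45.
Heron's formula: area = √(177.45·35.65·28.15·113.65) ≈ 4498.7.
Inradius = area/s = 4498.7/177.45 ≈ 25.352.

r ≈ 25.352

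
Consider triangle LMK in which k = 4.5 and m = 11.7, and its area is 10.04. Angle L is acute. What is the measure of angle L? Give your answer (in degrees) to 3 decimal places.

From area = ½·m·k·sin L, we get sin L = 2·area/(m·k) ≈ 0.38139.
Taking the acute solution, ∠L ≈ 22.42°.

22.420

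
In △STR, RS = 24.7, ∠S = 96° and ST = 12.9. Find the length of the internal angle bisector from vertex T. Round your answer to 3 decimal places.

15.641

By the law of cosines, TR² = RS² + ST² − 2·RS·ST·cos S = 843.11, so TR ≈ 29.036.
Law of cosines again: cos T = (ST² + TR² − RS²)/(2·ST·TR) ≈ 0.53319, so ∠T ≈ 57.78°.
The bisector from T has length 2·ST·TR·cos(∠T/2)/(ST+TR) ≈ 15.641.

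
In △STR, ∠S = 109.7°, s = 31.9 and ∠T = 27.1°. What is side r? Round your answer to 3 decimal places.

23.195

The third angle is ∠R = 180° − ∠S − ∠T = 43.20°.
Law of sines: r = s·sin R/sin S ≈ 23.195.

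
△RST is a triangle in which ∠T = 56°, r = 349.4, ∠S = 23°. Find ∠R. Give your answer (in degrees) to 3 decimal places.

∠R ≈ 101.000°

The third angle is ∠R = 180° − ∠S − ∠T = 101.00°.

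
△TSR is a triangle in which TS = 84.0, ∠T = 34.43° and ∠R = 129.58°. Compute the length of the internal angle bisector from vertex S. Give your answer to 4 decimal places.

t_S ≈ 70.3999

The third angle is ∠S = 180° − ∠R − ∠T = 15.99°.
Law of sines: SR = TS·sin T/sin R ≈ 61.621.
Law of sines: RT = TS·sin S/sin R ≈ 30.023.
The bisector from S has length 2·TS·SR·cos(∠S/2)/(TS+SR) ≈ 70.4.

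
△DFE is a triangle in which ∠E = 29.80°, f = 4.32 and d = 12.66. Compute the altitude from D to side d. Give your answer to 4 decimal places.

2.1469

By the law of cosines, e² = d² + f² − 2·d·f·cos E = 84.02, so e ≈ 9.1662.
Area = ½·d·f·sin E ≈ 13.59.
The altitude from D has length 2·area/d ≈ 2.1469.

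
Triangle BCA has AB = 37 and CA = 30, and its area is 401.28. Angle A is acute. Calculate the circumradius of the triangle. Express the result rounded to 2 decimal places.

From area = ½·CA·AB·sin A, we get sin A = 2·area/(CA·AB) ≈ 0.72303.
Taking the acute solution, ∠A ≈ 0.808 rad.
Law of cosines then gives BC ≈ 27.118.
Circumradius = BC/(2 sin A) ≈ 18.753.

18.75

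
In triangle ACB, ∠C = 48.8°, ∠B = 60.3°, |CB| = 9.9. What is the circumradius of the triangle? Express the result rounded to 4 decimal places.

The third angle is ∠A = 180° − ∠C − ∠B = 70.90°.
Law of sines: |BA| = |CB|·sin C/sin A ≈ 7.8829.
Law of sines: |AC| = |CB|·sin B/sin A ≈ 9.1004.
Circumradius = |CB|/(2 sin A) ≈ 5.2384.

R ≈ 5.2384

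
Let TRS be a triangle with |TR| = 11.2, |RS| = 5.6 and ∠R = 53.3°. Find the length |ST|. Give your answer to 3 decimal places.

9.046

By the law of cosines, |ST|² = |TR|² + |RS|² − 2·|TR|·|RS|·cos R = 81.834, so |ST| ≈ 9.0462.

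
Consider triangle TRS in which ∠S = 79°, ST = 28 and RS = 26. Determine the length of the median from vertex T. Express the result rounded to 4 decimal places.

28.5323

By the law of cosines, TR² = RS² + ST² − 2·RS·ST·cos S = 1182.2, so TR ≈ 34.383.
Median from T: ½√(2·ST² + 2·TR² − RS²) ≈ 28.532.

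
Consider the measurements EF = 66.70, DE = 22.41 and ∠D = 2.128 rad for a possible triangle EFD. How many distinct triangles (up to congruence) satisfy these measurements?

DE·sin D = 22.41·sin(2.128 rad) ≈ 19.02.
Since ∠D is not acute, a triangle exists only if EF > DE; here EF > DE, so there is exactly one triangle.

1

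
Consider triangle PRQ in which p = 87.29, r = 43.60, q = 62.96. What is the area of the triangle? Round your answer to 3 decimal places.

area ≈ 1300.544

Semiperimeter s = (87.29 + 43.6 + 62.96)/2 = 96.925.
Heron's formula: area = √(96.925·9.635·53.325·33.965) ≈ 1300.5.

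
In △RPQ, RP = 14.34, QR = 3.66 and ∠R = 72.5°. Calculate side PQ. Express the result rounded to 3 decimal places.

13.692

By the law of cosines, PQ² = QR² + RP² − 2·QR·RP·cos R = 187.47, so PQ ≈ 13.692.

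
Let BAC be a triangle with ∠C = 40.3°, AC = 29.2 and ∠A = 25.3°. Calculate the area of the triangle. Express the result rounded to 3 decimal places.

area ≈ 129.397

The third angle is ∠B = 180° − ∠A − ∠C = 114.40°.
Law of sines: CB = AC·sin A/sin B ≈ 13.703.
Law of sines: BA = AC·sin C/sin B ≈ 20.739.
Area = ½·AC·CB·sin C ≈ 129.4.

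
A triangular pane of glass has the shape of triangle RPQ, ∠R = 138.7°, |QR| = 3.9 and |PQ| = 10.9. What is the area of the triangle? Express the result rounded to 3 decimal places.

Law of sines: sin P = |QR|·sin R/|PQ| ≈ 0.23615.
Since |PQ| ≥ |QR|, only the acute value applies: ∠P ≈ 13.66°.
Then ∠Q = 180° − ∠R − ∠P ≈ 27.64°.
Law of sines gives |RP| = |PQ|·sin Q/sin R ≈ 7.6618.
Area = ½·|PQ|·|QR|·sin Q ≈ 9.8607.

9.861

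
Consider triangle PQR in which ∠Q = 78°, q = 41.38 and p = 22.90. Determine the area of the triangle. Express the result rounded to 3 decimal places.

area ≈ 443.000

Law of sines: sin P = p·sin Q/q ≈ 0.54131.
Since q ≥ p, only the acute value applies: ∠P ≈ 32.77°.
Then ∠R = 180° − ∠Q − ∠P ≈ 69.23°.
Law of sines gives r = q·sin R/sin Q ≈ 39.554.
Area = ½·q·p·sin R ≈ 443.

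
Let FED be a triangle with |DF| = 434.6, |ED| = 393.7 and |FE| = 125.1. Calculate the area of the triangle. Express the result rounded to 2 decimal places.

Semiperimeter s = (393.7 + 434.6 + 125.1)/2 = 476.7.
Heron's formula: area = √(476.7·83·42.1·351.6) ≈ 24201.

area ≈ 24200.65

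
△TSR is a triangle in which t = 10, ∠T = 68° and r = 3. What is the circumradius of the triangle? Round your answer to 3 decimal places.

Law of sines: sin R = r·sin T/t ≈ 0.27816.
Since t ≥ r, only the acute value applies: ∠R ≈ 16.15°.
Then ∠S = 180° − ∠T − ∠R ≈ 95.85°.
Law of sines gives s = t·sin S/sin T ≈ 10.729.
Circumradius = t/(2 sin T) ≈ 5.3927.

5.393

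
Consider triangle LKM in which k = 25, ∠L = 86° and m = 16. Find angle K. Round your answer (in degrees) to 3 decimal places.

By the law of cosines, l² = k² + m² − 2·k·m·cos L = 825.19, so l ≈ 28.726.
Law of cosines again: cos K = (m² + l² − k²)/(2·m·l) ≈ 0.49627, so ∠K ≈ 60.25°.

60.246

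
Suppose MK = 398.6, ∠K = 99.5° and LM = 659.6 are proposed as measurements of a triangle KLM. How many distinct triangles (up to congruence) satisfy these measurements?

1

MK·sin K = 398.6·sin(99.5°) ≈ 393.1.
Since ∠K is not acute, a triangle exists only if LM > MK; here LM > MK, so there is exactly one triangle.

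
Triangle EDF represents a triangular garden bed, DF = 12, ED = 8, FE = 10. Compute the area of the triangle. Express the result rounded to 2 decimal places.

39.69

Semiperimeter s = (12 + 10 + 8)/2 = 15.
Heron's formula: area = √(15·3·5·7) ≈ 39.686.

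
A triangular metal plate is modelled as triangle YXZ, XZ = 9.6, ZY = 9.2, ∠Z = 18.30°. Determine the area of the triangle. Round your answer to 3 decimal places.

Area = ½·XZ·ZY·sin Z ≈ 13.866.

area ≈ 13.866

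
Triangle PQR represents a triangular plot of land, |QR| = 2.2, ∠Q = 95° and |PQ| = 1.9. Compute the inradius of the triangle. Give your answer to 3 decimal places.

By the law of cosines, |RP|² = |PQ|² + |QR|² − 2·|PQ|·|QR|·cos Q = 9.1786, so |RP| ≈ 3.0296.
Area = ½·|PQ|·|QR|·sin Q ≈ 2.082.
Semiperimeter s = (2.2+3.0296+1.9)/2 = 3.5648.
Inradius = area/s = 2.082/3.5648 ≈ 0.58406.

0.584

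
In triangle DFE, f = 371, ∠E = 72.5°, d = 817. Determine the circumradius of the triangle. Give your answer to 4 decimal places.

413.7500

By the law of cosines, e² = d² + f² − 2·d·f·cos E = 6.2284e+05, so e ≈ 789.2.
Area = ½·d·f·sin E ≈ 1.4454e+05.
Circumradius = e/(2 sin E) ≈ 413.75.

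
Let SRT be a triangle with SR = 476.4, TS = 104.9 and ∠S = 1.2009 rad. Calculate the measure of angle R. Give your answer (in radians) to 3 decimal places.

0.219

By the law of cosines, RT² = TS² + SR² − 2·TS·SR·cos S = 2.0183e+05, so RT ≈ 449.25.
Law of cosines again: cos R = (SR² + RT² − TS²)/(2·SR·RT) ≈ 0.97601, so ∠R ≈ 0.2195 rad.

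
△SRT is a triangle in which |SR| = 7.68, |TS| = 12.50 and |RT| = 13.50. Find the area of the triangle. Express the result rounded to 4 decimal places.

47.2865

Semiperimeter s = (13.5 + 12.5 + 7.68)/2 = 16.84.
Heron's formula: area = √(16.84·3.34·4.34·9.16) ≈ 47.286.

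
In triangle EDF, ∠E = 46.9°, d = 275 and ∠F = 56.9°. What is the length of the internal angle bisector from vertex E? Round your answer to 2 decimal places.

t_E ≈ 233.68

The third angle is ∠D = 180° − ∠F − ∠E = 76.20°.
Law of sines: e = d·sin E/sin D ≈ 206.76.
Law of sines: f = d·sin F/sin D ≈ 237.22.
The bisector from E has length 2·d·f·cos(∠E/2)/(d+f) ≈ 233.68.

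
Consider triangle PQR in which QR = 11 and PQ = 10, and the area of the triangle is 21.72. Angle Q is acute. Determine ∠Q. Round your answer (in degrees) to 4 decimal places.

∠Q ≈ 23.2603°

From area = ½·PQ·QR·sin Q, we get sin Q = 2·area/(PQ·QR) ≈ 0.39491.
Taking the acute solution, ∠Q ≈ 23.26°.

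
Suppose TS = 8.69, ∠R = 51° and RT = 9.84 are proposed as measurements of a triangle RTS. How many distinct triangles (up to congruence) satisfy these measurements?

RT·sin R = 9.84·sin(51°) ≈ 7.647.
Since RT sin R < TS < RT (7.647 < 8.69 < 9.84), two triangles exist.

2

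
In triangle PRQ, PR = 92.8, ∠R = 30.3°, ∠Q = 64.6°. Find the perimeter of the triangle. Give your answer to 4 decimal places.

perimeter ≈ 246.9853

The third angle is ∠P = 180° − ∠R − ∠Q = 85.10°.
Law of sines: RQ = PR·sin P/sin Q ≈ 102.35.
Law of sines: QP = PR·sin R/sin Q ≈ 51.83.
Semiperimeter s = (102.35+51.83+92.8)/2 = 123.49.
Perimeter = 102.35 + 51.83 + 92.8 = 246.99.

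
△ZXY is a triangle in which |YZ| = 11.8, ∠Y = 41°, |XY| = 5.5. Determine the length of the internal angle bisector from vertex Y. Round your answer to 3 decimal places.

By the law of cosines, |ZX|² = |XY|² + |YZ|² − 2·|XY|·|YZ|·cos Y = 71.529, so |ZX| ≈ 8.4575.
The bisector from Y has length 2·|XY|·|YZ|·cos(∠Y/2)/(|XY|+|YZ|) ≈ 7.0277.

t_Y ≈ 7.028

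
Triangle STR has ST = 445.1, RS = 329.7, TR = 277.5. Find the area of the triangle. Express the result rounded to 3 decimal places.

area ≈ 45640.621

Semiperimeter s = (277.5 + 329.7 + 445.1)/2 = 526.15.
Heron's formula: area = √(526.15·248.65·196.45·81.05) ≈ 45641.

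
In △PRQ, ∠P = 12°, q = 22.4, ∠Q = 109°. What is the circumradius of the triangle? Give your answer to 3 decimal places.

The third angle is ∠R = 180° − ∠Q − ∠P = 59.00°.
Law of sines: p = q·sin P/sin Q ≈ 4.9256.
Law of sines: r = q·sin R/sin Q ≈ 20.307.
Circumradius = q/(2 sin Q) ≈ 11.845.

11.845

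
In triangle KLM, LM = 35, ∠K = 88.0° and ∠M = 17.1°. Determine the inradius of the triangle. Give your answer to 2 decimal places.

The third angle is ∠L = 180° − ∠M − ∠K = 74.90°.
Law of sines: MK = LM·sin L/sin K ≈ 33.812.
Law of sines: KL = LM·sin M/sin K ≈ 10.298.
Area = ½·LM·MK·sin M ≈ 173.99.
Semiperimeter s = (35+33.812+10.298)/2 = 39.555.
Inradius = area/s = 173.99/39.555 ≈ 4.3986.

r ≈ 4.40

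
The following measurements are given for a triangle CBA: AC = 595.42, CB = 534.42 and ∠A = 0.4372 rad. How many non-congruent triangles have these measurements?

2

AC·sin A = 595.42·sin(0.4372 rad) ≈ 252.1.
Since AC sin A < CB < AC (252.1 < 534.42 < 595.42), two triangles exist.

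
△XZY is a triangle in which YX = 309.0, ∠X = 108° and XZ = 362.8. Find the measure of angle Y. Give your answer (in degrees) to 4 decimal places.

∠Y ≈ 39.3299°

By the law of cosines, ZY² = YX² + XZ² − 2·YX·XZ·cos X = 2.9639e+05, so ZY ≈ 544.42.
Law of cosines again: cos Y = (ZY² + YX² − XZ²)/(2·ZY·YX) ≈ 0.77351, so ∠Y ≈ 39.33°.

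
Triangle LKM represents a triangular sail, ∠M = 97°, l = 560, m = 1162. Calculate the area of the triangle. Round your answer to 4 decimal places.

area ≈ 264627.3084

Law of sines: sin L = l·sin M/m ≈ 0.47834.
Since m ≥ l, only the acute value applies: ∠L ≈ 28.58°.
Then ∠K = 180° − ∠M − ∠L ≈ 54.42°.
Law of sines gives k = m·sin K/sin M ≈ 952.2.
Area = ½·m·l·sin K ≈ 2.6463e+05.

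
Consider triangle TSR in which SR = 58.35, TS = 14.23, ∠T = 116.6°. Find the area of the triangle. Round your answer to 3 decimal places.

Law of sines: sin R = TS·sin T/SR ≈ 0.21806.
Since SR ≥ TS, only the acute value applies: ∠R ≈ 12.60°.
Then ∠S = 180° − ∠T − ∠R ≈ 50.80°.
Law of sines gives RT = SR·sin S/sin T ≈ 50.574.
Area = ½·SR·TS·sin S ≈ 321.75.

321.748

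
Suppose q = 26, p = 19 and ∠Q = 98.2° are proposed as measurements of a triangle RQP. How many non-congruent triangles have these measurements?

p·sin Q = 19·sin(98.2°) ≈ 18.81.
Since ∠Q is not acute, a triangle exists only if q > p; here q > p, so there is exactly one triangle.

1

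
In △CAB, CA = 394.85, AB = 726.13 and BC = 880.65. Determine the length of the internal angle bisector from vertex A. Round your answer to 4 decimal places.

t_A ≈ 331.2999

By the law of cosines, cos A = (CA² + AB² − BC²) / (2·CA·AB) ≈ -0.16109, so ∠A ≈ 99.27°.
The bisector from A has length 2·CA·AB·cos(∠A/2)/(CA+AB) ≈ 331.3.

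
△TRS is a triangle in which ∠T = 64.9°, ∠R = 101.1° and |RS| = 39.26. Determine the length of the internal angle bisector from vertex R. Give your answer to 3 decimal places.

The third angle is ∠S = 180° − ∠T − ∠R = 14.00°.
Law of sines: |ST| = |RS|·sin R/sin T ≈ 42.543.
Law of sines: |TR| = |RS|·sin S/sin T ≈ 10.488.
The bisector from R has length 2·|TR|·|RS|·cos(∠R/2)/(|TR|+|RS|) ≈ 10.519.

10.519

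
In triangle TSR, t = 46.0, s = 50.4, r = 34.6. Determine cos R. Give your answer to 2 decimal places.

By the law of cosines, cos R = (t² + s² − r²) / (2·t·s) ≈ 0.74599, so ∠R ≈ 41.76°.

cos R ≈ 0.75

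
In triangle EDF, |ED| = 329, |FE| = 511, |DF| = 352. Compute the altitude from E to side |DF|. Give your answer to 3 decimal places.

Semiperimeter s = (352 + 511 + 329)/2 = 596.
Heron's formula: area = √(596·244·85·267) ≈ 57449.
The altitude from E has length 2·area/|DF| ≈ 326.42.

h_E ≈ 326.415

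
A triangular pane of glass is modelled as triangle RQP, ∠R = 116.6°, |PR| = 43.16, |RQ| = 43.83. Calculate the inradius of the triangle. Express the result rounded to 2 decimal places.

By the law of cosines, |QP|² = |PR|² + |RQ|² − 2·|PR|·|RQ|·cos R = 5477.9, so |QP| ≈ 74.013.
Area = ½·|PR|·|RQ|·sin R ≈ 845.74.
Semiperimeter s = (74.013+43.16+43.83)/2 = 80.501.
Inradius = area/s = 845.74/80.501 ≈ 10.506.

r ≈ 10.51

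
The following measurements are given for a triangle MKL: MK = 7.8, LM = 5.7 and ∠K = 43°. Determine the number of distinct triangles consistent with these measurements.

2

MK·sin K = 7.8·sin(43°) ≈ 5.32.
Since MK sin K < LM < MK (5.32 < 5.7 < 7.8), two triangles exist.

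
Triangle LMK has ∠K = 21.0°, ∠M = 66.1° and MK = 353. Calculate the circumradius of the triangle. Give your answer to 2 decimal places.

The third angle is ∠L = 180° − ∠M − ∠K = 92.90°.
Law of sines: KL = MK·sin M/sin L ≈ 323.15.
Law of sines: LM = MK·sin K/sin L ≈ 126.67.
Circumradius = MK/(2 sin L) ≈ 176.73.

R ≈ 176.73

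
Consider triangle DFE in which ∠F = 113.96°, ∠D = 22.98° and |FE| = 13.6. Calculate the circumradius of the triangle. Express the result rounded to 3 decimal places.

R ≈ 17.418

The third angle is ∠E = 180° − ∠D − ∠F = 43.06°.
Law of sines: |ED| = |FE|·sin F/sin D ≈ 31.833.
Law of sines: |DF| = |FE|·sin E/sin D ≈ 23.784.
Circumradius = |FE|/(2 sin D) ≈ 17.418.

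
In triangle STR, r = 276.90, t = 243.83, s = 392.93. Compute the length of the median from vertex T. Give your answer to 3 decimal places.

317.286

Median from T: ½√(2·r² + 2·s² − t²) ≈ 317.29.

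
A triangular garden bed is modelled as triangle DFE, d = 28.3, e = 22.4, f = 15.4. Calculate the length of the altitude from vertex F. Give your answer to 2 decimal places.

Semiperimeter s = (28.3 + 15.4 + 22.4)/2 = 33.05.
Heron's formula: area = √(33.05·4.75·17.65·10.65) ≈ 171.78.
The altitude from F has length 2·area/f ≈ 22.309.

h_F ≈ 22.31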